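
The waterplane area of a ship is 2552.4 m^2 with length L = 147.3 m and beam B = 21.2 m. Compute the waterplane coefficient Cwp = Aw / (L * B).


Formula: Cwp = Aw / (L * B)
Step 1 — L * B = 147.3 * 21.2 = 3122.76 m^2
Step 2 — Cwp = 2552.4 / 3122.76 ≈ 0.81735 (5 s.f.)

0.81735


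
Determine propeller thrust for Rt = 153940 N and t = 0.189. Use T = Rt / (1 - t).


Formula: T = Rt / (1 - t)
Step 1 — (1 - t) = 1 - 0.189 = 0.811
Step 2 — T = 153940 / 0.811 ≈ 189820 N (5 s.f.)

189820 N


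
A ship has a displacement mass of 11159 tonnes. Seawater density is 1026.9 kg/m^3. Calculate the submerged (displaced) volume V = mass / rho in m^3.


Formula: V = mass / rho
Step 1 — convert tonnes to kg: 11159 t * 1000 = 11159000 kg
Step 2 — V = 11159000 / 1026.9 ≈ 10867 m^3 (5 s.f.)

10867 m^3


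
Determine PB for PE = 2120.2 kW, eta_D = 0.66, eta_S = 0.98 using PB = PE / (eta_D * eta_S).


Formula: PB = PE / (eta_D * eta_S)
Step 1 — combined efficiency = eta_D * eta_S = 0.66 * 0.98 = 0.6468
Step 2 — PB = 2120.2 / 0.6468 ≈ 3278.0 kW (5 s.f.)

3278.0 kW


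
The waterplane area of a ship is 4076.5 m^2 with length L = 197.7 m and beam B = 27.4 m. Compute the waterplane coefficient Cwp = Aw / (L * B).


Formula: Cwp = Aw / (L * B)
Step 1 — L * B = 197.7 * 27.4 = 5416.98 m^2
Step 2 — Cwp = 4076.5 / 5416.98 ≈ 0.75254 (5 s.f.)

0.75254


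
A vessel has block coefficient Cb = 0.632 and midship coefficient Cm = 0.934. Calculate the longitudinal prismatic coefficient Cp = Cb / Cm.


Formula: Cp = Cb / Cm
Substituting: Cp = 0.632 / 0.934
Result: Cp ≈ 0.67666 (5 s.f.)

0.67666


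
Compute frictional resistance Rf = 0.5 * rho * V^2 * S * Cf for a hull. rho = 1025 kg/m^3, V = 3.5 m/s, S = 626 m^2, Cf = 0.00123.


Formula: Rf = 0.5 * rho * V^2 * S * Cf
Step 1 — V^2 = 3.5^2 = 12.25
Step 2 — 0.5 * rho * V^2 = 0.5 * 1025 * 12.25 = 6278.125
Step 3 — Rf = 6278.125 * 626 * 0.00123 ≈ 4834.0 N (5 s.f.)

4834.0 N


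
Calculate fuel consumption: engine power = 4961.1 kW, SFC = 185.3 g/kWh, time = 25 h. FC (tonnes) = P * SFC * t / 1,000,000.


Formula: FC (tonnes) = P * SFC * t / 1,000,000
Step 1 — P * SFC * t = 4961.1 * 185.3 * 25 = 22982295.75 g
Step 2 — FC (tonnes) = 22982295.75 / 1,000,000 ≈ 22.982 tonnes (5 s.f.)

22.982 tonnes


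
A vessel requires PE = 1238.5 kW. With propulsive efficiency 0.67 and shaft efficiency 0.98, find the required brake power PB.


Formula: PB = PE / (eta_D * eta_S)
Step 1 — combined efficiency = eta_D * eta_S = 0.67 * 0.98 = 0.6566
Step 2 — PB = 1238.5 / 0.6566 ≈ 1886.2 kW (5 s.f.)

1886.2 kW


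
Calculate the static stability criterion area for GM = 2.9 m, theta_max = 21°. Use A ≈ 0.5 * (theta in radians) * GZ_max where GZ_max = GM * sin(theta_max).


Formula: GZ_max = GM * sin(theta); Area = 0.5 * theta_rad * GZ_max
Step 1 — GZ_max = 2.9 * sin(21°) = 2.9 * 0.358368 = 1.039267 m
Step 2 — theta_rad = 21 * pi/180 = 0.366519 rad
Step 3 — Area = 0.5 * 0.366519 * 1.039267 ≈ 0.19046 m·rad (5 s.f.)

0.19046 m·rad


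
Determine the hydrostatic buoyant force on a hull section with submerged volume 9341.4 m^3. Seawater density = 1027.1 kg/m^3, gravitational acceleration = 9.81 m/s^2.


Formula: Fb = rho * g * V
Substituting: Fb = 1027.1 * 9.81 * 9341.4
Intermediate: 1027.1 * 9.81 = 10075.851
Result: Fb = 10075.851 * 9341.4 ≈ 94123000 N (5 s.f.)

94123000 N


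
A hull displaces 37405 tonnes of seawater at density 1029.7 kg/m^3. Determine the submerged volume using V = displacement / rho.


Formula: V = mass / rho
Step 1 — convert tonnes to kg: 37405 t * 1000 = 37405000 kg
Step 2 — V = 37405000 / 1029.7 ≈ 36326 m^3 (5 s.f.)

36326 m^3


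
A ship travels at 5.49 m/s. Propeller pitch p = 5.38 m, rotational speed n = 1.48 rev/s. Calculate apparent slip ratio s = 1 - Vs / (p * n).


Formula: s = 1 - Vs / (p * n)
Step 1 — p * n = 5.38 * 1.48 = 7.9624
Step 2 — Vs / (p*n) = 5.49 / 7.9624 = 0.689491 (6 d.p.)
Step 3 — s = 1 - 0.689491 = 0.310509

0.310509


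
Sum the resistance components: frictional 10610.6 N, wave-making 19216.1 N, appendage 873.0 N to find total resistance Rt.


Formula: Rt = Rf + Rw + Ra
Substituting: Rt = 10610.6 + 19216.1 + 873.0
Result: Rt = 30699.7 N

30699.7 N


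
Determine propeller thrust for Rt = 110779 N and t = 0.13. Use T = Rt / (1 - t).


Formula: T = Rt / (1 - t)
Step 1 — (1 - t) = 1 - 0.13 = 0.87
Step 2 — T = 110779 / 0.87 ≈ 127330 N (5 s.f.)

127330 N


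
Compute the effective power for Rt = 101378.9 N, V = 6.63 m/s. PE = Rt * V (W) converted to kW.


Formula: PE = Rt * V / 1000 (kW)
Step 1 — PE (W) = 101378.9 * 6.63 = 672142.107 W
Step 2 — PE (kW) = 672142.107 / 1000 ≈ 672.14 kW (5 s.f.)

672.14 kW


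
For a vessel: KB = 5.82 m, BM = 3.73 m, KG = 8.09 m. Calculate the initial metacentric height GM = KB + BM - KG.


Formula: GM = KB + BM - KG
Step 1 — KM = KB + BM = 5.82 + 3.73 = 9.55 m
Step 2 — GM = KM - KG = 9.55 - 8.09 = 1.46 m

1.46 m


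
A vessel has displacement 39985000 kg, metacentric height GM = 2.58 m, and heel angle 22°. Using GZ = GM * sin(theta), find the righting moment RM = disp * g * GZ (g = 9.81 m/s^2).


Formula: GZ = GM * sin(theta); RM = disp * g * GZ
Step 1 — GZ = 2.58 * sin(22°) = 2.58 * 0.374607 = 0.966486 m
Step 2 — RM = 39985000 * 9.81 * 0.966486 ≈ 379110000 N·m (5 s.f.)

379110000 N·m


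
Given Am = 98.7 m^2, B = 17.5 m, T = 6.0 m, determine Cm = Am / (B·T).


Formula: Cm = Am / (B * T)
Step 1 — B * T = 17.5 * 6.0 = 105.0 m^2
Step 2 — Cm = 98.7 / 105.0 ≈ 0.94000 (5 s.f.)

0.94000


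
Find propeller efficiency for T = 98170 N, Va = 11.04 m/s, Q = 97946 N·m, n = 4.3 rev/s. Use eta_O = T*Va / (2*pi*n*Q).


Formula: eta = T * Va / (2 * pi * n * Q)
Step 1 — numerator = T * Va = 98170 * 11.04 = 1083796.8
Step 2 — 2 * pi * n = 2 * pi * 4.3 = 27.017697
Step 3 — denominator = 27.017697 * 97946 = 2646275.35
Step 4 — eta = 1083796.8 / 2646275.35 ≈ 0.40956 (5 s.f.)

0.40956


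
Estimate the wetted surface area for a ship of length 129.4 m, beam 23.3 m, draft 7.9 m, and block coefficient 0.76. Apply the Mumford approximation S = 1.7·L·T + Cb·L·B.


Formula: S = 1.7*L*T + V/T with V = Cb*L*B*T, i.e. S = L * (1.7*T + Cb*B)
Step 1 — 1.7*T = 1.7 * 7.9 = 13.43 m
Step 2 — Cb*B = 0.76 * 23.3 = 17.708 m
Step 3 — 1.7*T + Cb*B = 13.43 + 17.708 = 31.138 m
Step 4 — S = 129.4 * 31.138 ≈ 4029.3 m^2 (5 s.f.)

4029.3 m^2


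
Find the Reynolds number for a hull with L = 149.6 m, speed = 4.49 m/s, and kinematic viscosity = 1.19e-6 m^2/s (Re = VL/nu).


Formula: Re = V * L / nu
Step 1 — V * L = 4.49 * 149.6 = 671.704 m^2/s
Step 2 — Re = 671.704 / 1.19e-6 = 5.64e+08

5.64e+08


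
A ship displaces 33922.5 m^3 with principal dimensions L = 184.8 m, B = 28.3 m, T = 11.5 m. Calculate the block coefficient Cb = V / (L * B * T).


Formula: Cb = V / (L * B * T)
Step 1 — L * B * T = 184.8 * 28.3 * 11.5 = 60143.16 m^3
Step 2 — Cb = 33922.5 / 60143.16 ≈ 0.56403 (5 s.f.)

0.56403


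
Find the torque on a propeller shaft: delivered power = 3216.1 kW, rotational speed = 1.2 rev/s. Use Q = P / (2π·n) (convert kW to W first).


Formula: Q = P_W / (2 * pi * n)
Step 1 — P_W = 3216.1 kW * 1000 = 3216100.0 W
Step 2 — 2 * pi * n = 2 * pi * 1.2 = 7.539822
Step 3 — Q = 3216100.0 / 7.539822 ≈ 426550 N·m (5 s.f.)

426550 N·m


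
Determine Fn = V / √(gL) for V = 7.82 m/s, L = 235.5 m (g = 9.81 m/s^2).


Formula: Fn = V / sqrt(g * L)
Step 1 — g * L = 9.81 * 235.5 = 2310.255
Step 2 — sqrt(g * L) = sqrt(2310.255) = 48.065112
Step 3 — Fn = 7.82 / 48.065112 ≈ 0.16270 (5 s.f.)

0.16270


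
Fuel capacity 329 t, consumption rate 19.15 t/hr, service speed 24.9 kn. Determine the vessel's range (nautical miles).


Formula: endurance = fuel / rate; range = endurance * speed
Step 1 — endurance = 329 / 19.15 = 17.1802 hours
Step 2 — range = 17.1802 * 24.9 ≈ 427.79 nautical miles (5 s.f.)

427.79 NM


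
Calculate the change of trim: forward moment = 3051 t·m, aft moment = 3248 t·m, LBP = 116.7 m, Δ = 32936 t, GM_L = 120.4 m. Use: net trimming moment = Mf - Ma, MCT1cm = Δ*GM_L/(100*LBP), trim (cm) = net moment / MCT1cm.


Formula: net trimming moment = Mf - Ma; MCT1cm = Δ*GM_L/(100*LBP); trim = net moment / MCT1cm
Step 1 — net trimming moment = 3051 - 3248 = -197 t·m
Step 2 — MCT1cm = 32936 * 120.4 / (100 * 116.7) = 339.8024 t·m/cm
Step 3 — trim = -197 / 339.8024 ≈ -0.57975 cm (5 s.f.)

-0.57975 cm


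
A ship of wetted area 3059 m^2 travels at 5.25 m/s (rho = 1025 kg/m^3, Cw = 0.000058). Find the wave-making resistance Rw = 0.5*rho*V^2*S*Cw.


Formula: Rw = 0.5 * rho * V^2 * S * Cw
Step 1 — V^2 = 5.25^2 = 27.5625
Step 2 — 0.5 * rho * V^2 = 0.5 * 1025 * 27.5625 = 14125.78125
Step 3 — Rw = 14125.78125 * 3059 * 0.000058 ≈ 2506.2 N (5 s.f.)

2506.2 N


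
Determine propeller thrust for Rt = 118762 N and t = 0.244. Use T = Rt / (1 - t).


Formula: T = Rt / (1 - t)
Step 1 — (1 - t) = 1 - 0.244 = 0.756
Step 2 — T = 118762 / 0.756 ≈ 157090 N (5 s.f.)

157090 N


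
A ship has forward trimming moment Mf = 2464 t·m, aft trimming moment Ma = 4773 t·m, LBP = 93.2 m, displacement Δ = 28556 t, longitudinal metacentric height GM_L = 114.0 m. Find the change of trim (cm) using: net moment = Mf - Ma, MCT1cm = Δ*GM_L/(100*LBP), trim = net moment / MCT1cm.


Formula: net trimming moment = Mf - Ma; MCT1cm = Δ*GM_L/(100*LBP); trim = net moment / MCT1cm
Step 1 — net trimming moment = 2464 - 4773 = -2309 t·m
Step 2 — MCT1cm = 28556 * 114.0 / (100 * 93.2) = 349.2901 t·m/cm
Step 3 — trim = -2309 / 349.2901 ≈ -6.6106 cm (5 s.f.)

-6.6106 cm


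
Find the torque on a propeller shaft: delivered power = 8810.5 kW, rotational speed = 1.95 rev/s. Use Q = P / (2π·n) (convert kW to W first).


Formula: Q = P_W / (2 * pi * n)
Step 1 — P_W = 8810.5 kW * 1000 = 8810500.0 W
Step 2 — 2 * pi * n = 2 * pi * 1.95 = 12.252211
Step 3 — Q = 8810500.0 / 12.252211 ≈ 719090 N·m (5 s.f.)

719090 N·m


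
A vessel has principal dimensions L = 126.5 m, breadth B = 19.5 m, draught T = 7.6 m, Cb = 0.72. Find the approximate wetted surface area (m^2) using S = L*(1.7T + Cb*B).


Formula: S = 1.7*L*T + V/T with V = Cb*L*B*T, i.e. S = L * (1.7*T + Cb*B)
Step 1 — 1.7*T = 1.7 * 7.6 = 12.92 m
Step 2 — Cb*B = 0.72 * 19.5 = 14.04 m
Step 3 — 1.7*T + Cb*B = 12.92 + 14.04 = 26.96 m
Step 4 — S = 126.5 * 26.96 ≈ 3410.4 m^2 (5 s.f.)

3410.4 m^2


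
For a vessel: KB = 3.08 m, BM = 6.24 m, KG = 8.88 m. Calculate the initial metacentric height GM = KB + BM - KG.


Formula: GM = KB + BM - KG
Step 1 — KM = KB + BM = 3.08 + 6.24 = 9.32 m
Step 2 — GM = KM - KG = 9.32 - 8.88 = 0.44 m

0.44 m


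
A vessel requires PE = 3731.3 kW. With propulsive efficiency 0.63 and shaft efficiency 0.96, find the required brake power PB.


Formula: PB = PE / (eta_D * eta_S)
Step 1 — combined efficiency = eta_D * eta_S = 0.63 * 0.96 = 0.6048
Step 2 — PB = 3731.3 / 0.6048 ≈ 6169.5 kW (5 s.f.)

6169.5 kW


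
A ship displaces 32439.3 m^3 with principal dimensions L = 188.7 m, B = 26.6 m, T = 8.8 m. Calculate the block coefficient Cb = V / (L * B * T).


Formula: Cb = V / (L * B * T)
Step 1 — L * B * T = 188.7 * 26.6 * 8.8 = 44170.896 m^3
Step 2 — Cb = 32439.3 / 44170.896 ≈ 0.73440 (5 s.f.)

0.73440


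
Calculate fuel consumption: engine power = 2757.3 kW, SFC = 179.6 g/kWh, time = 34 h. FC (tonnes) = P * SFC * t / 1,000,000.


Formula: FC (tonnes) = P * SFC * t / 1,000,000
Step 1 — P * SFC * t = 2757.3 * 179.6 * 34 = 16837176.72 g
Step 2 — FC (tonnes) = 16837176.72 / 1,000,000 ≈ 16.837 tonnes (5 s.f.)

16.837 tonnes


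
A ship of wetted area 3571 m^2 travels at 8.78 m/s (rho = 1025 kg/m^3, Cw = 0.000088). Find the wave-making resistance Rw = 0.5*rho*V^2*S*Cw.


Formula: Rw = 0.5 * rho * V^2 * S * Cw
Step 1 — V^2 = 8.78^2 = 77.0884
Step 2 — 0.5 * rho * V^2 = 0.5 * 1025 * 77.0884 = 39507.805
Step 3 — Rw = 39507.805 * 3571 * 0.000088 ≈ 12415 N (5 s.f.)

12415 N


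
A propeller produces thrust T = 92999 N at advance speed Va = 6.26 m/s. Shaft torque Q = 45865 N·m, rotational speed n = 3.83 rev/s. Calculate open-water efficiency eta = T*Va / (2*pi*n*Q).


Formula: eta = T * Va / (2 * pi * n * Q)
Step 1 — numerator = T * Va = 92999 * 6.26 = 582173.74
Step 2 — 2 * pi * n = 2 * pi * 3.83 = 24.0646
Step 3 — denominator = 24.0646 * 45865 = 1103722.88
Step 4 — eta = 582173.74 / 1103722.88 ≈ 0.52746 (5 s.f.)

0.52746


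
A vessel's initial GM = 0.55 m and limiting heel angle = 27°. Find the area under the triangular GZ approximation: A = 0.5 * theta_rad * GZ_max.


Formula: GZ_max = GM * sin(theta); Area = 0.5 * theta_rad * GZ_max
Step 1 — GZ_max = 0.55 * sin(27°) = 0.55 * 0.45399 = 0.249695 m
Step 2 — theta_rad = 27 * pi/180 = 0.471239 rad
Step 3 — Area = 0.5 * 0.471239 * 0.249695 ≈ 0.058833 m·rad (5 s.f.)

0.058833 m·rad


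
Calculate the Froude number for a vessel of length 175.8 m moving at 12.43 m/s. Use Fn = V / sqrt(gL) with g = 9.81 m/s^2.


Formula: Fn = V / sqrt(g * L)
Step 1 — g * L = 9.81 * 175.8 = 1724.598
Step 2 — sqrt(g * L) = sqrt(1724.598) = 41.52828
Step 3 — Fn = 12.43 / 41.52828 ≈ 0.29931 (5 s.f.)

0.29931


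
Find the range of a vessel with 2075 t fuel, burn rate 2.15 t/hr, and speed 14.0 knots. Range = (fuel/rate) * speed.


Formula: endurance = fuel / rate; range = endurance * speed
Step 1 — endurance = 2075 / 2.15 = 965.1163 hours
Step 2 — range = 965.1163 * 14.0 ≈ 13512 nautical miles (5 s.f.)

13512 NM


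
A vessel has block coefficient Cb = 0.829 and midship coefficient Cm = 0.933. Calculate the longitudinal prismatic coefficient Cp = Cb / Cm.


Formula: Cp = Cb / Cm
Substituting: Cp = 0.829 / 0.933
Result: Cp ≈ 0.88853 (5 s.f.)

0.88853


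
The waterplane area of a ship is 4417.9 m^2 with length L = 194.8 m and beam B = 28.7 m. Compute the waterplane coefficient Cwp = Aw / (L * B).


Formula: Cwp = Aw / (L * B)
Step 1 — L * B = 194.8 * 28.7 = 5590.76 m^2
Step 2 — Cwp = 4417.9 / 5590.76 ≈ 0.79021 (5 s.f.)

0.79021


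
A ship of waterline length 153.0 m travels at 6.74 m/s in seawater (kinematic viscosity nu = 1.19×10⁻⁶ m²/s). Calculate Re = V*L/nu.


Formula: Re = V * L / nu
Step 1 — V * L = 6.74 * 153.0 = 1031.22 m^2/s
Step 2 — Re = 1031.22 / 1.19e-6 = 8.67e+08

8.67e+08


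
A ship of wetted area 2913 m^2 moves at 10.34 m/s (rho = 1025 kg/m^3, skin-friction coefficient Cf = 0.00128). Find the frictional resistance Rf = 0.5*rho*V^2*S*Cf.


Formula: Rf = 0.5 * rho * V^2 * S * Cf
Step 1 — V^2 = 10.34^2 = 106.9156
Step 2 — 0.5 * rho * V^2 = 0.5 * 1025 * 106.9156 = 54794.245
Step 3 — Rf = 54794.245 * 2913 * 0.00128 ≈ 204310 N (5 s.f.)

204310 N


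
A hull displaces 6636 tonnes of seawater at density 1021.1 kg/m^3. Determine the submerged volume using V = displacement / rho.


Formula: V = mass / rho
Step 1 — convert tonnes to kg: 6636 t * 1000 = 6636000 kg
Step 2 — V = 6636000 / 1021.1 ≈ 6498.9 m^3 (5 s.f.)

6498.9 m^3


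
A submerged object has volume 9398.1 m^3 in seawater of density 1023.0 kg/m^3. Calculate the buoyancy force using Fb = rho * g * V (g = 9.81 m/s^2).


Formula: Fb = rho * g * V
Substituting: Fb = 1023.0 * 9.81 * 9398.1
Intermediate: 1023.0 * 9.81 = 10035.63
Result: Fb = 10035.63 * 9398.1 ≈ 94316000 N (5 s.f.)

94316000 N


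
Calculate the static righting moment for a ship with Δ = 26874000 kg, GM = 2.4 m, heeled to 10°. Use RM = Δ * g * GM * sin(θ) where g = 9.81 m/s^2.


Formula: GZ = GM * sin(theta); RM = disp * g * GZ
Step 1 — GZ = 2.4 * sin(10°) = 2.4 * 0.173648 = 0.416755 m
Step 2 — RM = 26874000 * 9.81 * 0.416755 ≈ 109870000 N·m (5 s.f.)

109870000 N·m


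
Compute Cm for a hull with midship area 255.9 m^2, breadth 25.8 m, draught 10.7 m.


Formula: Cm = Am / (B * T)
Step 1 — B * T = 25.8 * 10.7 = 276.06 m^2
Step 2 — Cm = 255.9 / 276.06 ≈ 0.92697 (5 s.f.)

0.92697


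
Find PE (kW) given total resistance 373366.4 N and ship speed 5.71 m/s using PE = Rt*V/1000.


Formula: PE = Rt * V / 1000 (kW)
Step 1 — PE (W) = 373366.4 * 5.71 = 2131922.144 W
Step 2 — PE (kW) = 2131922.144 / 1000 ≈ 2131.9 kW (5 s.f.)

2131.9 kW


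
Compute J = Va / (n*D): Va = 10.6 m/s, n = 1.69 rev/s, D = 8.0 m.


Formula: J = Va / (n * D)
Step 1 — n * D = 1.69 * 8.0 = 13.52
Step 2 — J = 10.6 / 13.52 ≈ 0.78402 (5 s.f.)

0.78402


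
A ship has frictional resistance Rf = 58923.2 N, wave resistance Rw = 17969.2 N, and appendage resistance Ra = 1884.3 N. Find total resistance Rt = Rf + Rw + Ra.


Formula: Rt = Rf + Rw + Ra
Substituting: Rt = 58923.2 + 17969.2 + 1884.3
Result: Rt = 78776.7 N

78776.7 N


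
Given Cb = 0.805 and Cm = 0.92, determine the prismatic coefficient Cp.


Formula: Cp = Cb / Cm
Substituting: Cp = 0.805 / 0.92
Result: Cp ≈ 0.87500 (5 s.f.)

0.87500


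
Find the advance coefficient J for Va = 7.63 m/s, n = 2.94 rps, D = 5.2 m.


Formula: J = Va / (n * D)
Step 1 — n * D = 2.94 * 5.2 = 15.288
Step 2 — J = 7.63 / 15.288 ≈ 0.49908 (5 s.f.)

0.49908


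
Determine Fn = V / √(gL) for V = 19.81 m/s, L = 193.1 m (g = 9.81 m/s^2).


Formula: Fn = V / sqrt(g * L)
Step 1 — g * L = 9.81 * 193.1 = 1894.311
Step 2 — sqrt(g * L) = sqrt(1894.311) = 43.523683
Step 3 — Fn = 19.81 / 43.523683 ≈ 0.45515 (5 s.f.)

0.45515


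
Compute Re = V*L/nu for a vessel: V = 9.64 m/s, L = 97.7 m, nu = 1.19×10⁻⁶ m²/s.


Formula: Re = V * L / nu
Step 1 — V * L = 9.64 * 97.7 = 941.828 m^2/s
Step 2 — Re = 941.828 / 1.19e-6 = 7.91e+08

7.91e+08


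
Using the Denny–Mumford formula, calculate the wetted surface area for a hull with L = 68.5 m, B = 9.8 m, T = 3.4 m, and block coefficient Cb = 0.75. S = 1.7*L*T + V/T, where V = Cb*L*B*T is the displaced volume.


Formula: S = 1.7*L*T + V/T with V = Cb*L*B*T, i.e. S = L * (1.7*T + Cb*B)
Step 1 — 1.7*T = 1.7 * 3.4 = 5.78 m
Step 2 — Cb*B = 0.75 * 9.8 = 7.35 m
Step 3 — 1.7*T + Cb*B = 5.78 + 7.35 = 13.13 m
Step 4 — S = 68.5 * 13.13 ≈ 899.41 m^2 (5 s.f.)

899.41 m^2


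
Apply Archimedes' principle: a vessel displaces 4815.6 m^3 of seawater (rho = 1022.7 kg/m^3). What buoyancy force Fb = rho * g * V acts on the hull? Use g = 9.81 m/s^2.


Formula: Fb = rho * g * V
Substituting: Fb = 1022.7 * 9.81 * 4815.6
Intermediate: 1022.7 * 9.81 = 10032.687
Result: Fb = 10032.687 * 4815.6 ≈ 48313000 N (5 s.f.)

48313000 N


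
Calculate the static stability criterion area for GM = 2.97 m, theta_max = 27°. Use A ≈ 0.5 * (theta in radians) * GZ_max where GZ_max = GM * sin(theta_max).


Formula: GZ_max = GM * sin(theta); Area = 0.5 * theta_rad * GZ_max
Step 1 — GZ_max = 2.97 * sin(27°) = 2.97 * 0.45399 = 1.34835 m
Step 2 — theta_rad = 27 * pi/180 = 0.471239 rad
Step 3 — Area = 0.5 * 0.471239 * 1.34835 ≈ 0.31770 m·rad (5 s.f.)

0.31770 m·rad


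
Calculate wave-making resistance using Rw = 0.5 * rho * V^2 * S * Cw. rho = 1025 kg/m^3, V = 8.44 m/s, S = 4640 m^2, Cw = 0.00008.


Formula: Rw = 0.5 * rho * V^2 * S * Cw
Step 1 — V^2 = 8.44^2 = 71.2336
Step 2 — 0.5 * rho * V^2 = 0.5 * 1025 * 71.2336 = 36507.22
Step 3 — Rw = 36507.22 * 4640 * 0.00008 ≈ 13551 N (5 s.f.)

13551 N


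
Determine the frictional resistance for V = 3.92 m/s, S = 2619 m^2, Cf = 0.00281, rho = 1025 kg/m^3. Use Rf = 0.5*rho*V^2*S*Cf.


Formula: Rf = 0.5 * rho * V^2 * S * Cf
Step 1 — V^2 = 3.92^2 = 15.3664
Step 2 — 0.5 * rho * V^2 = 0.5 * 1025 * 15.3664 = 7875.28
Step 3 — Rf = 7875.28 * 2619 * 0.00281 ≈ 57957 N (5 s.f.)

57957 N


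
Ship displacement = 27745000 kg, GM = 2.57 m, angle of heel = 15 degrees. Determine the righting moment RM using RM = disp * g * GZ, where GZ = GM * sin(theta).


Formula: GZ = GM * sin(theta); RM = disp * g * GZ
Step 1 — GZ = 2.57 * sin(15°) = 2.57 * 0.258819 = 0.665165 m
Step 2 — RM = 27745000 * 9.81 * 0.665165 ≈ 181040000 N·m (5 s.f.)

181040000 N·m


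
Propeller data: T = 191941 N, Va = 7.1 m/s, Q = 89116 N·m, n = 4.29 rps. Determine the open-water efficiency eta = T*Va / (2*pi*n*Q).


Formula: eta = T * Va / (2 * pi * n * Q)
Step 1 — numerator = T * Va = 191941 * 7.1 = 1362781.1
Step 2 — 2 * pi * n = 2 * pi * 4.29 = 26.954865
Step 3 — denominator = 26.954865 * 89116 = 2402109.75
Step 4 — eta = 1362781.1 / 2402109.75 ≈ 0.56733 (5 s.f.)

0.56733


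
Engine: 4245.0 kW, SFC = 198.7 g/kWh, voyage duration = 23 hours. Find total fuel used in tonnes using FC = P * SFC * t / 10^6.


Formula: FC (tonnes) = P * SFC * t / 1,000,000
Step 1 — P * SFC * t = 4245.0 * 198.7 * 23 = 19400074.5 g
Step 2 — FC (tonnes) = 19400074.5 / 1,000,000 ≈ 19.400 tonnes (5 s.f.)

19.400 tonnes


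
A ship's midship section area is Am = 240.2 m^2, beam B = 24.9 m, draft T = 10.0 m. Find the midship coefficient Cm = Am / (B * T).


Formula: Cm = Am / (B * T)
Step 1 — B * T = 24.9 * 10.0 = 249.0 m^2
Step 2 — Cm = 240.2 / 249.0 ≈ 0.96466 (5 s.f.)

0.96466


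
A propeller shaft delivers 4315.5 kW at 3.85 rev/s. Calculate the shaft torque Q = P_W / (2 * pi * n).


Formula: Q = P_W / (2 * pi * n)
Step 1 — P_W = 4315.5 kW * 1000 = 4315500.0 W
Step 2 — 2 * pi * n = 2 * pi * 3.85 = 24.190263
Step 3 — Q = 4315500.0 / 24.190263 ≈ 178400 N·m (5 s.f.)

178400 N·m


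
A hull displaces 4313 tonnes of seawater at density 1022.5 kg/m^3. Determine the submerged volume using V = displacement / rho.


Formula: V = mass / rho
Step 1 — convert tonnes to kg: 4313 t * 1000 = 4313000 kg
Step 2 — V = 4313000 / 1022.5 ≈ 4218.1 m^3 (5 s.f.)

4218.1 m^3


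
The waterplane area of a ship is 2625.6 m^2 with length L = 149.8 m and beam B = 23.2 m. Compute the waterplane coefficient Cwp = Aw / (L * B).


Formula: Cwp = Aw / (L * B)
Step 1 — L * B = 149.8 * 23.2 = 3475.36 m^2
Step 2 — Cwp = 2625.6 / 3475.36 ≈ 0.75549 (5 s.f.)

0.75549


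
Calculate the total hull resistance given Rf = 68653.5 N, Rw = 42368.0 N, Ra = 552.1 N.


Formula: Rt = Rf + Rw + Ra
Substituting: Rt = 68653.5 + 42368.0 + 552.1
Result: Rt = 111573.6 N

111573.6 N


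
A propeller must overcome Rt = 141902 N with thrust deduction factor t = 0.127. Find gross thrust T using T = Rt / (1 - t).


Formula: T = Rt / (1 - t)
Step 1 — (1 - t) = 1 - 0.127 = 0.873
Step 2 — T = 141902 / 0.873 ≈ 162550 N (5 s.f.)

162550 N


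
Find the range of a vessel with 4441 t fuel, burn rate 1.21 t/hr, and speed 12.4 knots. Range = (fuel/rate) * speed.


Formula: endurance = fuel / rate; range = endurance * speed
Step 1 — endurance = 4441 / 1.21 = 3670.2479 hours
Step 2 — range = 3670.2479 * 12.4 ≈ 45511 nautical miles (5 s.f.)

45511 NM


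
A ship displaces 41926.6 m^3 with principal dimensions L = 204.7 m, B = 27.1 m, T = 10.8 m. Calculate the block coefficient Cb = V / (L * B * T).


Formula: Cb = V / (L * B * T)
Step 1 — L * B * T = 204.7 * 27.1 * 10.8 = 59911.596 m^3
Step 2 — Cb = 41926.6 / 59911.596 ≈ 0.69981 (5 s.f.)

0.69981


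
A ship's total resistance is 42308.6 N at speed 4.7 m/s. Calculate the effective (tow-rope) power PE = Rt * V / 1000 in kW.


Formula: PE = Rt * V / 1000 (kW)
Step 1 — PE (W) = 42308.6 * 4.7 = 198850.42 W
Step 2 — PE (kW) = 198850.42 / 1000 ≈ 198.85 kW (5 s.f.)

198.85 kW


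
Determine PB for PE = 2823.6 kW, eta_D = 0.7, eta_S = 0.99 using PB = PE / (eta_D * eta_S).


Formula: PB = PE / (eta_D * eta_S)
Step 1 — combined efficiency = eta_D * eta_S = 0.7 * 0.99 = 0.693
Step 2 — PB = 2823.6 / 0.693 ≈ 4074.5 kW (5 s.f.)

4074.5 kW


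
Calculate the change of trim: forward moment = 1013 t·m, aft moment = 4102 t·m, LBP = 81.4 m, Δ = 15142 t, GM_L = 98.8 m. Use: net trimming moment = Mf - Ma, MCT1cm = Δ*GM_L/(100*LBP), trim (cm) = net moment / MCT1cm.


Formula: net trimming moment = Mf - Ma; MCT1cm = Δ*GM_L/(100*LBP); trim = net moment / MCT1cm
Step 1 — net trimming moment = 1013 - 4102 = -3089 t·m
Step 2 — MCT1cm = 15142 * 98.8 / (100 * 81.4) = 183.7874 t·m/cm
Step 3 — trim = -3089 / 183.7874 ≈ -16.807 cm (5 s.f.)

-16.807 cm


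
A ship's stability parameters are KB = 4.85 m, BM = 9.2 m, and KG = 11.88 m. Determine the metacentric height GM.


Formula: GM = KB + BM - KG
Step 1 — KM = KB + BM = 4.85 + 9.2 = 14.05 m
Step 2 — GM = KM - KG = 14.05 - 11.88 = 2.17 m

2.17 m


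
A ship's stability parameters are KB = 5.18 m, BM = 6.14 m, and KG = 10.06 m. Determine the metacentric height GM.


Formula: GM = KB + BM - KG
Step 1 — KM = KB + BM = 5.18 + 6.14 = 11.32 m
Step 2 — GM = KM - KG = 11.32 - 10.06 = 1.26 m

1.26 m


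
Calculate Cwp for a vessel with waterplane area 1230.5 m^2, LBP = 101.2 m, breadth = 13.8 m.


Formula: Cwp = Aw / (L * B)
Step 1 — L * B = 101.2 * 13.8 = 1396.56 m^2
Step 2 — Cwp = 1230.5 / 1396.56 ≈ 0.88109 (5 s.f.)

0.88109


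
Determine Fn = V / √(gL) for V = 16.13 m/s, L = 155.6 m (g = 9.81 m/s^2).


Formula: Fn = V / sqrt(g * L)
Step 1 — g * L = 9.81 * 155.6 = 1526.436
Step 2 — sqrt(g * L) = sqrt(1526.436) = 39.06963
Step 3 — Fn = 16.13 / 39.06963 ≈ 0.41285 (5 s.f.)

0.41285


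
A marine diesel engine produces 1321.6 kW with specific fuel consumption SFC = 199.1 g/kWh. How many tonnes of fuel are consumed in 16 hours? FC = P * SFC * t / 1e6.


Formula: FC (tonnes) = P * SFC * t / 1,000,000
Step 1 — P * SFC * t = 1321.6 * 199.1 * 16 = 4210088.96 g
Step 2 — FC (tonnes) = 4210088.96 / 1,000,000 ≈ 4.2101 tonnes (5 s.f.)

4.2101 tonnes


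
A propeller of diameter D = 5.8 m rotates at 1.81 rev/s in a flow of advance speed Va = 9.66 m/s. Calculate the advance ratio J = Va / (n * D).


Formula: J = Va / (n * D)
Step 1 — n * D = 1.81 * 5.8 = 10.498
Step 2 — J = 9.66 / 10.498 ≈ 0.92018 (5 s.f.)

0.92018


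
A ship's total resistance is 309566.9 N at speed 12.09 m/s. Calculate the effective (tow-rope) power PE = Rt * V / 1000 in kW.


Formula: PE = Rt * V / 1000 (kW)
Step 1 — PE (W) = 309566.9 * 12.09 = 3742663.821 W
Step 2 — PE (kW) = 3742663.821 / 1000 ≈ 3742.7 kW (5 s.f.)

3742.7 kW


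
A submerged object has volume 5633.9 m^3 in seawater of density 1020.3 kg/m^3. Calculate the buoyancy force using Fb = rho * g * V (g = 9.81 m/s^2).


Formula: Fb = rho * g * V
Substituting: Fb = 1020.3 * 9.81 * 5633.9
Intermediate: 1020.3 * 9.81 = 10009.143
Result: Fb = 10009.143 * 5633.9 ≈ 56391000 N (5 s.f.)

56391000 N


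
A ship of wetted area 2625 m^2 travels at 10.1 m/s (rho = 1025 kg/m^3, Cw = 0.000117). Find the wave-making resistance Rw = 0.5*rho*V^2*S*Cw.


Formula: Rw = 0.5 * rho * V^2 * S * Cw
Step 1 — V^2 = 10.1^2 = 102.01
Step 2 — 0.5 * rho * V^2 = 0.5 * 1025 * 102.01 = 52280.125
Step 3 — Rw = 52280.125 * 2625 * 0.000117 ≈ 16057 N (5 s.f.)

16057 N


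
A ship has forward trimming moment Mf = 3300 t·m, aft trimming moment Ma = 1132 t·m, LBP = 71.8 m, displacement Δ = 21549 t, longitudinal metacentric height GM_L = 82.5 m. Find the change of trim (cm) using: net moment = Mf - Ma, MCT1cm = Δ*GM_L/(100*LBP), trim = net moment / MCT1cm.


Formula: net trimming moment = Mf - Ma; MCT1cm = Δ*GM_L/(100*LBP); trim = net moment / MCT1cm
Step 1 — net trimming moment = 3300 - 1132 = 2168 t·m
Step 2 — MCT1cm = 21549 * 82.5 / (100 * 71.8) = 247.6034 t·m/cm
Step 3 — trim = 2168 / 247.6034 ≈ 8.7559 cm (5 s.f.)

8.7559 cm


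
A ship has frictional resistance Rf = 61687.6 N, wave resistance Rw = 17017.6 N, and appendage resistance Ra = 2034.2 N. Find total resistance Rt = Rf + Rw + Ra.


Formula: Rt = Rf + Rw + Ra
Substituting: Rt = 61687.6 + 17017.6 + 2034.2
Result: Rt = 80739.4 N

80739.4 N


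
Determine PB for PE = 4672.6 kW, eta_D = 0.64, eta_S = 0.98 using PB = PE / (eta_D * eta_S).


Formula: PB = PE / (eta_D * eta_S)
Step 1 — combined efficiency = eta_D * eta_S = 0.64 * 0.98 = 0.6272
Step 2 — PB = 4672.6 / 0.6272 ≈ 7449.9 kW (5 s.f.)

7449.9 kW


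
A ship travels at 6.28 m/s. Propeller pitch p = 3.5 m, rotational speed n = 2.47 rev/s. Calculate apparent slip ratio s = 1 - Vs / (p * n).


Formula: s = 1 - Vs / (p * n)
Step 1 — p * n = 3.5 * 2.47 = 8.645
Step 2 — Vs / (p*n) = 6.28 / 8.645 = 0.726431 (6 d.p.)
Step 3 — s = 1 - 0.726431 = 0.273569

0.273569


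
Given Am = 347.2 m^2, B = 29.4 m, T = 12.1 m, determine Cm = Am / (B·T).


Formula: Cm = Am / (B * T)
Step 1 — B * T = 29.4 * 12.1 = 355.74 m^2
Step 2 — Cm = 347.2 / 355.74 ≈ 0.97599 (5 s.f.)

0.97599


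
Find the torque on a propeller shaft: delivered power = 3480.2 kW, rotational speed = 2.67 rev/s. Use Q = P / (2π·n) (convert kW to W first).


Formula: Q = P_W / (2 * pi * n)
Step 1 — P_W = 3480.2 kW * 1000 = 3480200.0 W
Step 2 — 2 * pi * n = 2 * pi * 2.67 = 16.776105
Step 3 — Q = 3480200.0 / 16.776105 ≈ 207450 N·m (5 s.f.)

207450 N·m


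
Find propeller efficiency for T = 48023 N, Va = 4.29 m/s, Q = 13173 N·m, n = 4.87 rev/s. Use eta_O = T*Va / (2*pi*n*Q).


Formula: eta = T * Va / (2 * pi * n * Q)
Step 1 — numerator = T * Va = 48023 * 4.29 = 206018.67
Step 2 — 2 * pi * n = 2 * pi * 4.87 = 30.599112
Step 3 — denominator = 30.599112 * 13173 = 403082.1
Step 4 — eta = 206018.67 / 403082.1 ≈ 0.51111 (5 s.f.)

0.51111


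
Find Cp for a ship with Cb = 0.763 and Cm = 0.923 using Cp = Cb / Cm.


Formula: Cp = Cb / Cm
Substituting: Cp = 0.763 / 0.923
Result: Cp ≈ 0.82665 (5 s.f.)

0.82665


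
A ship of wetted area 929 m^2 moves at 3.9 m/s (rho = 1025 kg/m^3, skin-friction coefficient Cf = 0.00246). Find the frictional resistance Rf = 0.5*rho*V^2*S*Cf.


Formula: Rf = 0.5 * rho * V^2 * S * Cf
Step 1 — V^2 = 3.9^2 = 15.21
Step 2 — 0.5 * rho * V^2 = 0.5 * 1025 * 15.21 = 7795.125
Step 3 — Rf = 7795.125 * 929 * 0.00246 ≈ 17815 N (5 s.f.)

17815 N


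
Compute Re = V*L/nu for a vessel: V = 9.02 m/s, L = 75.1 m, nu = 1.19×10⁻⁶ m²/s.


Formula: Re = V * L / nu
Step 1 — V * L = 9.02 * 75.1 = 677.402 m^2/s
Step 2 — Re = 677.402 / 1.19e-6 = 5.69e+08

5.69e+08


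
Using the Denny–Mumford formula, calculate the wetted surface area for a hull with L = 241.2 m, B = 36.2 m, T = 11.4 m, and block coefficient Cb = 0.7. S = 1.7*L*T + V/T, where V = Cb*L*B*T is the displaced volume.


Formula: S = 1.7*L*T + V/T with V = Cb*L*B*T, i.e. S = L * (1.7*T + Cb*B)
Step 1 — 1.7*T = 1.7 * 11.4 = 19.38 m
Step 2 — Cb*B = 0.7 * 36.2 = 25.34 m
Step 3 — 1.7*T + Cb*B = 19.38 + 25.34 = 44.72 m
Step 4 — S = 241.2 * 44.72 ≈ 10786 m^2 (5 s.f.)

10786 m^2


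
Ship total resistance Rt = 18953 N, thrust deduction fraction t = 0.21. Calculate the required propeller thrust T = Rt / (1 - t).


Formula: T = Rt / (1 - t)
Step 1 — (1 - t) = 1 - 0.21 = 0.79
Step 2 — T = 18953 / 0.79 ≈ 23991 N (5 s.f.)

23991 N


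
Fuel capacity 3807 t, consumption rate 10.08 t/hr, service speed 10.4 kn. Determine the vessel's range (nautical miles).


Formula: endurance = fuel / rate; range = endurance * speed
Step 1 — endurance = 3807 / 10.08 = 377.6786 hours
Step 2 — range = 377.6786 * 10.4 ≈ 3927.9 nautical miles (5 s.f.)

3927.9 NM


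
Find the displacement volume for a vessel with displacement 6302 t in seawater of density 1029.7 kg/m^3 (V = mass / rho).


Formula: V = mass / rho
Step 1 — convert tonnes to kg: 6302 t * 1000 = 6302000 kg
Step 2 — V = 6302000 / 1029.7 ≈ 6120.2 m^3 (5 s.f.)

6120.2 m^3


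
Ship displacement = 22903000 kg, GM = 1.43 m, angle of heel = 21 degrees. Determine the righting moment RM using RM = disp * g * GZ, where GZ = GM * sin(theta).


Formula: GZ = GM * sin(theta); RM = disp * g * GZ
Step 1 — GZ = 1.43 * sin(21°) = 1.43 * 0.358368 = 0.512466 m
Step 2 — RM = 22903000 * 9.81 * 0.512466 ≈ 115140000 N·m (5 s.f.)

115140000 N·m


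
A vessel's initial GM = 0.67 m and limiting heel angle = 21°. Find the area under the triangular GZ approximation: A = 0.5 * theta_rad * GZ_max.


Formula: GZ_max = GM * sin(theta); Area = 0.5 * theta_rad * GZ_max
Step 1 — GZ_max = 0.67 * sin(21°) = 0.67 * 0.358368 = 0.240107 m
Step 2 — theta_rad = 21 * pi/180 = 0.366519 rad
Step 3 — Area = 0.5 * 0.366519 * 0.240107 ≈ 0.044002 m·rad (5 s.f.)

0.044002 m·rad


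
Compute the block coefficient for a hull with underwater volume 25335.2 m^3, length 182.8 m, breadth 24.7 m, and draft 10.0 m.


Formula: Cb = V / (L * B * T)
Step 1 — L * B * T = 182.8 * 24.7 * 10.0 = 45151.6 m^3
Step 2 — Cb = 25335.2 / 45151.6 ≈ 0.56111 (5 s.f.)

0.56111


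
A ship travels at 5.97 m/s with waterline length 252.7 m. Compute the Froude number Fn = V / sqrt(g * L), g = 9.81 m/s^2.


Formula: Fn = V / sqrt(g * L)
Step 1 — g * L = 9.81 * 252.7 = 2478.987
Step 2 — sqrt(g * L) = sqrt(2478.987) = 49.789427
Step 3 — Fn = 5.97 / 49.789427 ≈ 0.11990 (5 s.f.)

0.11990


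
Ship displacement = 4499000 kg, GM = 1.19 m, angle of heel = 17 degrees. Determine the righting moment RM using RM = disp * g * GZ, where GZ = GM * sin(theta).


Formula: GZ = GM * sin(theta); RM = disp * g * GZ
Step 1 — GZ = 1.19 * sin(17°) = 1.19 * 0.292372 = 0.347923 m
Step 2 — RM = 4499000 * 9.81 * 0.347923 ≈ 15356000 N·m (5 s.f.)

15356000 N·m


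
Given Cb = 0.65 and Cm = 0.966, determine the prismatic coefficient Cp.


Formula: Cp = Cb / Cm
Substituting: Cp = 0.65 / 0.966
Result: Cp ≈ 0.67288 (5 s.f.)

0.67288


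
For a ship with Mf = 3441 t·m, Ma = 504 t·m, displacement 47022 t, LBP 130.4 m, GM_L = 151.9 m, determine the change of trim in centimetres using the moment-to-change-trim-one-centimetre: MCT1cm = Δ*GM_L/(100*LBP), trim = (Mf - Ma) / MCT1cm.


Formula: net trimming moment = Mf - Ma; MCT1cm = Δ*GM_L/(100*LBP); trim = net moment / MCT1cm
Step 1 — net trimming moment = 3441 - 504 = 2937 t·m
Step 2 — MCT1cm = 47022 * 151.9 / (100 * 130.4) = 547.7486 t·m/cm
Step 3 — trim = 2937 / 547.7486 ≈ 5.3619 cm (5 s.f.)

5.3619 cm


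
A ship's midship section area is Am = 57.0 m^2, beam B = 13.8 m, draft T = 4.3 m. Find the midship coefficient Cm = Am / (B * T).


Formula: Cm = Am / (B * T)
Step 1 — B * T = 13.8 * 4.3 = 59.34 m^2
Step 2 — Cm = 57.0 / 59.34 ≈ 0.96057 (5 s.f.)

0.96057


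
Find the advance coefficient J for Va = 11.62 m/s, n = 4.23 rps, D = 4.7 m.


Formula: J = Va / (n * D)
Step 1 — n * D = 4.23 * 4.7 = 19.881
Step 2 — J = 11.62 / 19.881 ≈ 0.58448 (5 s.f.)

0.58448


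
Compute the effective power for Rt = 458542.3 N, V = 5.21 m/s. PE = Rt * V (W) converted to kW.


Formula: PE = Rt * V / 1000 (kW)
Step 1 — PE (W) = 458542.3 * 5.21 = 2389005.383 W
Step 2 — PE (kW) = 2389005.383 / 1000 ≈ 2389.0 kW (5 s.f.)

2389.0 kW


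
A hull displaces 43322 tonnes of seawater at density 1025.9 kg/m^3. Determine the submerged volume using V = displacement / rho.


Formula: V = mass / rho
Step 1 — convert tonnes to kg: 43322 t * 1000 = 43322000 kg
Step 2 — V = 43322000 / 1025.9 ≈ 42228 m^3 (5 s.f.)

42228 m^3


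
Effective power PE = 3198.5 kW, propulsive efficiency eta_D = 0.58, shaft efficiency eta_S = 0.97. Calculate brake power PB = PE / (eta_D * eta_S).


Formula: PB = PE / (eta_D * eta_S)
Step 1 — combined efficiency = eta_D * eta_S = 0.58 * 0.97 = 0.5626
Step 2 — PB = 3198.5 / 0.5626 ≈ 5685.2 kW (5 s.f.)

5685.2 kW


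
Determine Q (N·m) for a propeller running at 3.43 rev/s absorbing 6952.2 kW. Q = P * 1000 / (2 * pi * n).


Formula: Q = P_W / (2 * pi * n)
Step 1 — P_W = 6952.2 kW * 1000 = 6952200.0 W
Step 2 — 2 * pi * n = 2 * pi * 3.43 = 21.551326
Step 3 — Q = 6952200.0 / 21.551326 ≈ 322590 N·m (5 s.f.)

322590 N·m


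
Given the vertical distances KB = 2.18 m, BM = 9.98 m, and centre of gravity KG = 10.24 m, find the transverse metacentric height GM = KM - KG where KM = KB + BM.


Formula: GM = KB + BM - KG
Step 1 — KM = KB + BM = 2.18 + 9.98 = 12.16 m
Step 2 — GM = KM - KG = 12.16 - 10.24 = 1.92 m

1.92 m


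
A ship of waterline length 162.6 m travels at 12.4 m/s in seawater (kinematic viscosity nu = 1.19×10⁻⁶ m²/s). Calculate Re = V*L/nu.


Formula: Re = V * L / nu
Step 1 — V * L = 12.4 * 162.6 = 2016.24 m^2/s
Step 2 — Re = 2016.24 / 1.19e-6 = 1.69e+09

1.69e+09


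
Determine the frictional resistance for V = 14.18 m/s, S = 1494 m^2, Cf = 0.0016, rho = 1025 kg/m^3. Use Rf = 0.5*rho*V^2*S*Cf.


Formula: Rf = 0.5 * rho * V^2 * S * Cf
Step 1 — V^2 = 14.18^2 = 201.0724
Step 2 — 0.5 * rho * V^2 = 0.5 * 1025 * 201.0724 = 103049.605
Step 3 — Rf = 103049.605 * 1494 * 0.0016 ≈ 246330 N (5 s.f.)

246330 N


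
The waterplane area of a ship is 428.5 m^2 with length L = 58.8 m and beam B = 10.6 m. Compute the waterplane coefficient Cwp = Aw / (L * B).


Formula: Cwp = Aw / (L * B)
Step 1 — L * B = 58.8 * 10.6 = 623.28 m^2
Step 2 — Cwp = 428.5 / 623.28 ≈ 0.68749 (5 s.f.)

0.68749


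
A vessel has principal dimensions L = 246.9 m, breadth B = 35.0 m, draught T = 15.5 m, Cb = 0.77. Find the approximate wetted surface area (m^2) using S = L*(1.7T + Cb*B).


Formula: S = 1.7*L*T + V/T with V = Cb*L*B*T, i.e. S = L * (1.7*T + Cb*B)
Step 1 — 1.7*T = 1.7 * 15.5 = 26.35 m
Step 2 — Cb*B = 0.77 * 35.0 = 26.95 m
Step 3 — 1.7*T + Cb*B = 26.35 + 26.95 = 53.3 m
Step 4 — S = 246.9 * 53.3 ≈ 13160 m^2 (5 s.f.)

13160 m^2


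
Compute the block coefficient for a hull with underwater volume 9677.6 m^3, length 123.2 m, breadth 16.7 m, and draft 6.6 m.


Formula: Cb = V / (L * B * T)
Step 1 — L * B * T = 123.2 * 16.7 * 6.6 = 13579.104 m^3
Step 2 — Cb = 9677.6 / 13579.104 ≈ 0.71268 (5 s.f.)

0.71268


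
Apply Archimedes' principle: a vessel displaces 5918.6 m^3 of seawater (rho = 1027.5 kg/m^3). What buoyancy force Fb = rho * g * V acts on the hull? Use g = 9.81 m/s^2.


Formula: Fb = rho * g * V
Substituting: Fb = 1027.5 * 9.81 * 5918.6
Intermediate: 1027.5 * 9.81 = 10079.775
Result: Fb = 10079.775 * 5918.6 ≈ 59658000 N (5 s.f.)

59658000 N


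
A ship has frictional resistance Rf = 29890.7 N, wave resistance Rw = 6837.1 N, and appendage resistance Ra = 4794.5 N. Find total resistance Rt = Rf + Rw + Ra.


Formula: Rt = Rf + Rw + Ra
Substituting: Rt = 29890.7 + 6837.1 + 4794.5
Result: Rt = 41522.3 N

41522.3 N


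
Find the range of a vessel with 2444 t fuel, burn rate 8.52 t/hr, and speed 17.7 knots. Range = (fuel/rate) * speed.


Formula: endurance = fuel / rate; range = endurance * speed
Step 1 — endurance = 2444 / 8.52 = 286.8545 hours
Step 2 — range = 286.8545 * 17.7 ≈ 5077.3 nautical miles (5 s.f.)

5077.3 NM


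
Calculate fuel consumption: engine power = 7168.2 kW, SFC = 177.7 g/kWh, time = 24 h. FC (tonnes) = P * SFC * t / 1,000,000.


Formula: FC (tonnes) = P * SFC * t / 1,000,000
Step 1 — P * SFC * t = 7168.2 * 177.7 * 24 = 30570939.36 g
Step 2 — FC (tonnes) = 30570939.36 / 1,000,000 ≈ 30.571 tonnes (5 s.f.)

30.571 tonnes


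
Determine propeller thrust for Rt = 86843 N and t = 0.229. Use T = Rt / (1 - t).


Formula: T = Rt / (1 - t)
Step 1 — (1 - t) = 1 - 0.229 = 0.771
Step 2 — T = 86843 / 0.771 ≈ 112640 N (5 s.f.)

112640 N


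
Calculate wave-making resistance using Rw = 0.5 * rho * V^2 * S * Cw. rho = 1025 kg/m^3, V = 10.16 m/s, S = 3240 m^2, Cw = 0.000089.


Formula: Rw = 0.5 * rho * V^2 * S * Cw
Step 1 — V^2 = 10.16^2 = 103.2256
Step 2 — 0.5 * rho * V^2 = 0.5 * 1025 * 103.2256 = 52903.12
Step 3 — Rw = 52903.12 * 3240 * 0.000089 ≈ 15255 N (5 s.f.)

15255 N


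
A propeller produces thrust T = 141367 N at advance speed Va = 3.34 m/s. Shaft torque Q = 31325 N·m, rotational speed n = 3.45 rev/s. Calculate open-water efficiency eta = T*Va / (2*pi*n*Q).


Formula: eta = T * Va / (2 * pi * n * Q)
Step 1 — numerator = T * Va = 141367 * 3.34 = 472165.78
Step 2 — 2 * pi * n = 2 * pi * 3.45 = 21.676989
Step 3 — denominator = 21.676989 * 31325 = 679031.68
Step 4 — eta = 472165.78 / 679031.68 ≈ 0.69535 (5 s.f.)

0.69535
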